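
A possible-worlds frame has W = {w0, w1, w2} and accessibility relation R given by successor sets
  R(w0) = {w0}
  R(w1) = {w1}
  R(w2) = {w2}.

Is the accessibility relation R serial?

Yes

Serial: yes — every world has a successor (e.g. w0 R w0).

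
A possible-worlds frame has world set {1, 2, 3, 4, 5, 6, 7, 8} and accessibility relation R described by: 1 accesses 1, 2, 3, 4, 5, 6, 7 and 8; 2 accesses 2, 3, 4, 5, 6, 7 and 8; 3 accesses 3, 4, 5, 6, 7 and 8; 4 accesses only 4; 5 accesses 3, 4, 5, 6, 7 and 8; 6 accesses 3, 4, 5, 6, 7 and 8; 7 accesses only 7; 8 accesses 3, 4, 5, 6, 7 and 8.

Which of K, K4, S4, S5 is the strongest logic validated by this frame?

S4

Transitive (axiom 4): yes — every two-step R-path is closed by a direct edge.
Reflexive (axiom T): yes — every world is R-related to itself.
Euclidean (axiom 5): no — 1 R 3 and 1 R 2, but not 3 R 2.
So F validates K, K4, S4; S5 would additionally require R to be Euclidean. The strongest is S4.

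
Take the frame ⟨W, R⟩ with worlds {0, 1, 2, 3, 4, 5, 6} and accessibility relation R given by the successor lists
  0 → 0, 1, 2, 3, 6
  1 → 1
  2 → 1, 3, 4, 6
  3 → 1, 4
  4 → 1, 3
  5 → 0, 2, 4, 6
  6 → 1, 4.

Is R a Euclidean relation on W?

No

Euclidean: no — 0 R 1 and 0 R 2, but not 1 R 2.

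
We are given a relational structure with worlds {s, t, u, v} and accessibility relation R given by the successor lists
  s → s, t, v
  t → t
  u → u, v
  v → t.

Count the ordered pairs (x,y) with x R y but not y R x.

4

Enumerating: (s,t), (s,v), (u,v), (v,t).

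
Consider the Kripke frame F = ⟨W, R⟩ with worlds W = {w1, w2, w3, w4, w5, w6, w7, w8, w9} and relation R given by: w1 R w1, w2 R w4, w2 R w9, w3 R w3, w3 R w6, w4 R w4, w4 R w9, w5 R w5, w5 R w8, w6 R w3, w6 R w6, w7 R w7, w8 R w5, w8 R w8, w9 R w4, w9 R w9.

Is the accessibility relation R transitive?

Yes

Transitive: yes — every two-step R-path is closed by a direct edge.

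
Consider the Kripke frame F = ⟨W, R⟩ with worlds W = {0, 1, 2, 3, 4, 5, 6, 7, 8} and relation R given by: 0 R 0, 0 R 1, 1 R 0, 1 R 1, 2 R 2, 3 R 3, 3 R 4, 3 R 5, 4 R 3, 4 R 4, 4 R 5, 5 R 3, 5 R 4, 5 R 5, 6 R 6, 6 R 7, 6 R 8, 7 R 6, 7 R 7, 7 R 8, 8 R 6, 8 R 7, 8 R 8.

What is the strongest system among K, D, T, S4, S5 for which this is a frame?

Serial (axiom D): yes — every world has a successor (e.g. 0 R 0).
Reflexive (axiom T): yes — every world is R-related to itself.
Transitive (axiom 4): yes — every two-step R-path is closed by a direct edge.
Euclidean (axiom 5): yes — any two successors of a common world are R-related.
So F validates K, D, T, S4, S5. The strongest is S5.

S5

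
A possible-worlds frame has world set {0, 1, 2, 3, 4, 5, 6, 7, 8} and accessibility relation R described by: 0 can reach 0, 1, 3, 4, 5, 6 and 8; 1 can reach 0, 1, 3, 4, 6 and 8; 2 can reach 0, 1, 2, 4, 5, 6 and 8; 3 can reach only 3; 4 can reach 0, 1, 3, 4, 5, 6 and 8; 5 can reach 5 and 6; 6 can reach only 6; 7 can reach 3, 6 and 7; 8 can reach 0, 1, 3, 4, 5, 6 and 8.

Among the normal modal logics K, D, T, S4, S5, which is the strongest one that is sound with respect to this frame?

Serial (axiom D): yes — every world has a successor (e.g. 0 R 0).
Reflexive (axiom T): yes — every world is R-related to itself.
Transitive (axiom 4): no — 1 R 0 and 0 R 5, but not 1 R 5.
Euclidean (axiom 5): no — 0 R 1 and 0 R 5, but not 1 R 5.
So F validates K, D, T; S4 would additionally require R to be transitive. The strongest is T.

T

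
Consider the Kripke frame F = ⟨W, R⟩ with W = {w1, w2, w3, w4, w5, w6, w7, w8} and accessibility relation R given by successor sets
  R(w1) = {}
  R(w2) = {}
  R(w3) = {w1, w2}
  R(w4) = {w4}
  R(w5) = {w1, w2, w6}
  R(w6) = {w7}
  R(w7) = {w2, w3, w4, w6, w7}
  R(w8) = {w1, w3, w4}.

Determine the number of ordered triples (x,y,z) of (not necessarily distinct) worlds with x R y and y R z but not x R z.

7

Enumerating: (w5,w6,w7), (w6,w7,w2), (w6,w7,w3), (w6,w7,w4), (w6,w7,w6), (w7,w3,w1), (w8,w3,w2).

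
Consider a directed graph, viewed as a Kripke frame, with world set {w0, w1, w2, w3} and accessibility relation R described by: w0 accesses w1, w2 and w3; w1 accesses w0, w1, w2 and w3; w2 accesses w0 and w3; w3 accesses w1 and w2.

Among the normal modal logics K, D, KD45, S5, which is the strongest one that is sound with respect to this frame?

Serial (axiom D): yes — every world has a successor (e.g. w0 R w1).
Euclidean (axiom 5): no — w0 R w2 and w0 R w1, but not w2 R w1.
Transitive (axiom 4): no — w2 R w0 and w0 R w1, but not w2 R w1.
Reflexive (axiom T): no — w0 is not related to itself.
So F validates K, D; KD45 would additionally require R to be Euclidean and transitive. The strongest is D.

D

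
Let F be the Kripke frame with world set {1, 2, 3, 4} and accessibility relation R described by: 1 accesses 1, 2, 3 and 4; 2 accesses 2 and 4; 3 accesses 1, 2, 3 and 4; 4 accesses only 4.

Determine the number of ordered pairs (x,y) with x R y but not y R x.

Enumerating: (1,2), (1,4), (2,4), (3,2), (3,4).

5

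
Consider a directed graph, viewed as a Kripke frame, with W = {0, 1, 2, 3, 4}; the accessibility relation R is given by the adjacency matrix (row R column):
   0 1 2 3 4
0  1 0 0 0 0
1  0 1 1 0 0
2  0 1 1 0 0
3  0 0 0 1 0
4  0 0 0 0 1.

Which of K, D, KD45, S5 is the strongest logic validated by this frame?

S5

Serial (axiom D): yes — every world has a successor (e.g. 0 R 0).
Euclidean (axiom 5): yes — any two successors of a common world are R-related.
Transitive (axiom 4): yes — every two-step R-path is closed by a direct edge.
Reflexive (axiom T): yes — every world is R-related to itself.
So F validates K, D, KD45, S5. The strongest is S5.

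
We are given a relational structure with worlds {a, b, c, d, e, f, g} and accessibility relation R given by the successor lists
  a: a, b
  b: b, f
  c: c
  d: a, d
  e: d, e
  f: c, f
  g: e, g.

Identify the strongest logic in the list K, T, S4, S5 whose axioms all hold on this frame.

Reflexive (axiom T): yes — every world is R-related to itself.
Transitive (axiom 4): no — a R b and b R f, but not a R f.
Euclidean (axiom 5): no — a R b and a R a, but not b R a.
So F validates K, T; S4 would additionally require R to be transitive. The strongest is T.

T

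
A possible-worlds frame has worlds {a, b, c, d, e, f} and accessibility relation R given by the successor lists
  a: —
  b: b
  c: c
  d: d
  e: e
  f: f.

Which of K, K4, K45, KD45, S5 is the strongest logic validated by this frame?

Transitive (axiom 4): yes — every two-step R-path is closed by a direct edge.
Euclidean (axiom 5): yes — any two successors of a common world are R-related.
Serial (axiom D): no — a has no R-successor.
Reflexive (axiom T): no — a is not related to itself.
So F validates K, K4, K45; KD45 would additionally require R to be serial. The strongest is K45.

K45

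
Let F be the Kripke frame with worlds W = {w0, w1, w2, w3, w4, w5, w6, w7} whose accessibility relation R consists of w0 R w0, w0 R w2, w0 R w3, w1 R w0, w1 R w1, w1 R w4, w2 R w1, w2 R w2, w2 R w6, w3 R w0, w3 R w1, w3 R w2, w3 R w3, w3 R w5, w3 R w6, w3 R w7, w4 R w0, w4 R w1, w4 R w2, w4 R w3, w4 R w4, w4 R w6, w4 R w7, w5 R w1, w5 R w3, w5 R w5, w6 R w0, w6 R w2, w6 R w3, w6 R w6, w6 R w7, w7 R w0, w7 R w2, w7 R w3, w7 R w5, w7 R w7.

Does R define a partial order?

Reflexive: yes — every world is R-related to itself.
Transitive: no — w0 R w2 and w2 R w1, but not w0 R w1.
Antisymmetric: no — w0 R w3 and w3 R w0 with w0 ≠ w3.
So R is not a partial order.

No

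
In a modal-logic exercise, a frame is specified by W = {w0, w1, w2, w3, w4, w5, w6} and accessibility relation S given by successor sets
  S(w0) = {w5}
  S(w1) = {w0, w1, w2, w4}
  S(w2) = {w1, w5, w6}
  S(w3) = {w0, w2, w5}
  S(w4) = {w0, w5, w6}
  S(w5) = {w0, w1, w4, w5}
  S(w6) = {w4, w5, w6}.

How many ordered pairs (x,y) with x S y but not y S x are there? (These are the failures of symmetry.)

10

Enumerating: (w1,w0), (w1,w4), (w2,w5), (w2,w6), (w3,w0), (w3,w2), (w3,w5), (w4,w0), (w5,w1), (w6,w5).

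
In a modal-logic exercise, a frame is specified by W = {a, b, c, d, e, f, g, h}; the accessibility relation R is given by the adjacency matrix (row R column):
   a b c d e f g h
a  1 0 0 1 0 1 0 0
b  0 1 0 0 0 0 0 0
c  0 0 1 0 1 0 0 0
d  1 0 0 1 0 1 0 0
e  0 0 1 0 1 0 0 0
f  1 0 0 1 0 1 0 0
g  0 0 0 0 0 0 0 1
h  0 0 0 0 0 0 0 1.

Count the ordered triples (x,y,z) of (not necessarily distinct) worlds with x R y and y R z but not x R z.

R is transitive; there are no such tuples.

0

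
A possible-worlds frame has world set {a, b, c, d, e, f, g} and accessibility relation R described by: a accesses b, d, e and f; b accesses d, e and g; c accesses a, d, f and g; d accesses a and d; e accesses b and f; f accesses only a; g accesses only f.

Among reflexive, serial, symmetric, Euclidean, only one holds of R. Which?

Reflexive: no — a is not related to itself.
Serial: yes — every world has a successor (e.g. a R b).
Symmetric: no — a R b but not b R a.
Euclidean: no — a R b and a R f, but not b R f.
Only serial holds.

serial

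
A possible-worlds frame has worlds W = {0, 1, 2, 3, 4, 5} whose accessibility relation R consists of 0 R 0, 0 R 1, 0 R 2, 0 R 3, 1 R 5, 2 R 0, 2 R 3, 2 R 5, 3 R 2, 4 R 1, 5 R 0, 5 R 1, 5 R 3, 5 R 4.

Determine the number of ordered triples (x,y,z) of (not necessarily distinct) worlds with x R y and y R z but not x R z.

18

Enumerating: (0,1,5), (0,2,5), (1,5,0), (1,5,1), (1,5,3), (1,5,4), (2,0,1), (2,0,2), (2,3,2), (2,5,1), (2,5,4), (3,2,0), (3,2,3), (3,2,5), (4,1,5), (5,0,2), (5,1,5), (5,3,2).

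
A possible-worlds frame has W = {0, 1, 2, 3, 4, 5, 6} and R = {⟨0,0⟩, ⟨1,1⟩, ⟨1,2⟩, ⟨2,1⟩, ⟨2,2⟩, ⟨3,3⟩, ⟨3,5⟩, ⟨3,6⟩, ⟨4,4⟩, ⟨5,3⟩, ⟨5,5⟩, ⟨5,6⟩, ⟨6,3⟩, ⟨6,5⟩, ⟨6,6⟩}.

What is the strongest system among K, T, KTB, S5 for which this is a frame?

S5

Reflexive (axiom T): yes — every world is R-related to itself.
Symmetric (axiom B): yes — every pair in R has its reverse in R.
Euclidean (axiom 5): yes — any two successors of a common world are R-related.
So F validates K, T, KTB, S5. The strongest is S5.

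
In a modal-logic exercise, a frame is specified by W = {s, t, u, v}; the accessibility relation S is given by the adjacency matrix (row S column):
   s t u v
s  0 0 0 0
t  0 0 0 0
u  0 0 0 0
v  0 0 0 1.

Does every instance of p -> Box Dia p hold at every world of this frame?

By correspondence theory, B is valid on a frame iff S is symmetric.
Symmetric: yes — every pair in S has its reverse in S.

Yes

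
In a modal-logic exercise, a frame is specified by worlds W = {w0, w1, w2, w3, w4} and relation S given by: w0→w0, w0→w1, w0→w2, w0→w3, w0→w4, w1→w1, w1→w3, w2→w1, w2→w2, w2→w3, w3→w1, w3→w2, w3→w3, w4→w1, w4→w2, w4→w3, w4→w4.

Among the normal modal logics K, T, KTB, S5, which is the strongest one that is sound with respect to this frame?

Reflexive (axiom T): yes — every world is S-related to itself.
Symmetric (axiom B): no — w0 S w1 but not w1 S w0.
Euclidean (axiom 5): no — w0 S w1 and w0 S w2, but not w1 S w2.
So F validates K, T; KTB would additionally require S to be symmetric. The strongest is T.

T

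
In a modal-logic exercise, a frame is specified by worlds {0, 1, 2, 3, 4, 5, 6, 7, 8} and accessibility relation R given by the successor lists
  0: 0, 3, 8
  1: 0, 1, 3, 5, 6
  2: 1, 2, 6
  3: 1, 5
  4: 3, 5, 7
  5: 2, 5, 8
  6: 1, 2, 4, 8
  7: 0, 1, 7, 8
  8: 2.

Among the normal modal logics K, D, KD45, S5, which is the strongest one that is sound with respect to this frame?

Serial (axiom D): yes — every world has a successor (e.g. 0 R 0).
Euclidean (axiom 5): no — 0 R 3 and 0 R 8, but not 3 R 8.
Transitive (axiom 4): no — 0 R 3 and 3 R 1, but not 0 R 1.
Reflexive (axiom T): no — 3 is not related to itself.
So F validates K, D; KD45 would additionally require R to be Euclidean and transitive. The strongest is D.

D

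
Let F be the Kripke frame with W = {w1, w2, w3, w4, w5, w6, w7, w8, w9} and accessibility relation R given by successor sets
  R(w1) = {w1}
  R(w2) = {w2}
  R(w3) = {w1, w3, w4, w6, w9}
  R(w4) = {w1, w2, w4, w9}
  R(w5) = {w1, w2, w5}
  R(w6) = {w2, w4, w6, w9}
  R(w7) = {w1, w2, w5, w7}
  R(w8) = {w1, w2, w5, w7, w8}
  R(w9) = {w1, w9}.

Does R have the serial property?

Yes

Serial: yes — every world has a successor (e.g. w1 R w1).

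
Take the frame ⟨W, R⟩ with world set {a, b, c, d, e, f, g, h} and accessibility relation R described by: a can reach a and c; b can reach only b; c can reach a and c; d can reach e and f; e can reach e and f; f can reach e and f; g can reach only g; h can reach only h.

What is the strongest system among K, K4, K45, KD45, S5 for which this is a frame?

KD45

Transitive (axiom 4): yes — every two-step R-path is closed by a direct edge.
Euclidean (axiom 5): yes — any two successors of a common world are R-related.
Serial (axiom D): yes — every world has a successor (e.g. a R a).
Reflexive (axiom T): no — d is not related to itself.
So F validates K, K4, K45, KD45; S5 would additionally require R to be reflexive. The strongest is KD45.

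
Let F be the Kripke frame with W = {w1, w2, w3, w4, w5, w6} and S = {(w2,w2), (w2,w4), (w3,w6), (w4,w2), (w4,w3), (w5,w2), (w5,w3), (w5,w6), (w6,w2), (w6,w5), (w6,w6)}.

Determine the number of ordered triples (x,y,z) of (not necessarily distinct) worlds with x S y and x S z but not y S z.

Enumerating: (w2,w4,w4), (w4,w2,w3), (w4,w3,w2), (w4,w3,w3), (w5,w2,w3), (w5,w2,w6), (w5,w3,w2), (w5,w3,w3), (w5,w6,w3), (w6,w2,w5), (w6,w2,w6), (w6,w5,w5).

12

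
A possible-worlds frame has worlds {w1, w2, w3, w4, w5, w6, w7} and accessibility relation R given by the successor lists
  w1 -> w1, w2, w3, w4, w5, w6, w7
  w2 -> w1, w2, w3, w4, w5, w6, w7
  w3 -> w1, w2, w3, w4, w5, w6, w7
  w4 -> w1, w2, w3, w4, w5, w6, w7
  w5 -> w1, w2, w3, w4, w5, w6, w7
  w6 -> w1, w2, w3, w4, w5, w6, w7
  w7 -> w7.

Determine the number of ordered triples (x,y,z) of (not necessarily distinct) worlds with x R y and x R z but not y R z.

Enumerating: (w1,w7,w1), (w1,w7,w2), (w1,w7,w3), (w1,w7,w4), (w1,w7,w5), (w1,w7,w6), (w2,w7,w1), (w2,w7,w2), (w2,w7,w3), (w2,w7,w4), (w2,w7,w5), (w2,w7,w6), … and 24 more.
Total: 36.

36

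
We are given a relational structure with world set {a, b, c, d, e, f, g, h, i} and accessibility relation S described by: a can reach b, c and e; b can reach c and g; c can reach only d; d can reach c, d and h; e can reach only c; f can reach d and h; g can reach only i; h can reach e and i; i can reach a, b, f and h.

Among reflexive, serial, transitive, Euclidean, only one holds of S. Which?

Reflexive: no — a is not related to itself.
Serial: yes — every world has a successor (e.g. a S b).
Transitive: no — a S b and b S g, but not a S g.
Euclidean: no — a S b and a S e, but not b S e.
Only serial holds.

serial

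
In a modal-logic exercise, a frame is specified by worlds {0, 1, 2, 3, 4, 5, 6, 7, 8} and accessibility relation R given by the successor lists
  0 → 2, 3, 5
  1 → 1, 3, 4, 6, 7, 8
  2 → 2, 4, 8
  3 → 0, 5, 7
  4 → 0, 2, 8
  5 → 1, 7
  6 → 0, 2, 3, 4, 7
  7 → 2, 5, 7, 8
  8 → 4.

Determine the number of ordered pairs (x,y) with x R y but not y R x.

Enumerating: (0,2), (0,5), (1,3), (1,4), (1,6), (1,7), (1,8), (2,8), (3,5), (3,7), (4,0), (5,1), … and 7 more.
Total: 19.

19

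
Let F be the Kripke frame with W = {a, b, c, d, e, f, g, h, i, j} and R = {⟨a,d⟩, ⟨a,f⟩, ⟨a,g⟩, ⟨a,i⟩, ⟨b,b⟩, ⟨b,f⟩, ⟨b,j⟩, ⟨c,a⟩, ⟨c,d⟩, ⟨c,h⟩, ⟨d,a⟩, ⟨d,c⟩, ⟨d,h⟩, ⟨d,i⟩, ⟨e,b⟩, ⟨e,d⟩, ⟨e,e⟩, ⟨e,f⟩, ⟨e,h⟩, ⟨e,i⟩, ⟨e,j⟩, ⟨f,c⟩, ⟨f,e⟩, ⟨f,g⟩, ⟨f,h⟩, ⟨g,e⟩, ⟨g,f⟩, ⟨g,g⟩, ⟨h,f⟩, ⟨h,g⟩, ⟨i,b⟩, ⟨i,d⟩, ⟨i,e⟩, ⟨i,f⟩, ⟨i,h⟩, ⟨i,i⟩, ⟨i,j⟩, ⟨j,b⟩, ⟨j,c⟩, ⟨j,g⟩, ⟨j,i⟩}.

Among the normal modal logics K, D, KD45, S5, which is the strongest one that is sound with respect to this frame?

Serial (axiom D): yes — every world has a successor (e.g. a R d).
Euclidean (axiom 5): no — a R d and a R f, but not d R f.
Transitive (axiom 4): no — a R d and d R c, but not a R c.
Reflexive (axiom T): no — a is not related to itself.
So F validates K, D; KD45 would additionally require R to be Euclidean and transitive. The strongest is D.

D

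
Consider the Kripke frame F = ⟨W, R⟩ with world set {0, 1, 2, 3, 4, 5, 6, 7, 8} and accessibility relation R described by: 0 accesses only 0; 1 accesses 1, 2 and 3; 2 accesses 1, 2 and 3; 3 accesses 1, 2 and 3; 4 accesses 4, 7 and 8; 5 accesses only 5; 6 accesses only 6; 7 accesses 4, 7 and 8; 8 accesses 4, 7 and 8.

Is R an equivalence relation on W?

Reflexive: yes — every world is R-related to itself.
Symmetric: yes — every pair in R has its reverse in R.
Transitive: yes — every two-step R-path is closed by a direct edge.
So R is an equivalence relation.

Yes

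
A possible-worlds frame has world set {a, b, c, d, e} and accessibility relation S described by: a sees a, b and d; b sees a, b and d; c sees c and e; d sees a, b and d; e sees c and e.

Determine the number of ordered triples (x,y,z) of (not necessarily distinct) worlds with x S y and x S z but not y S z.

S is Euclidean; there are no such tuples.

0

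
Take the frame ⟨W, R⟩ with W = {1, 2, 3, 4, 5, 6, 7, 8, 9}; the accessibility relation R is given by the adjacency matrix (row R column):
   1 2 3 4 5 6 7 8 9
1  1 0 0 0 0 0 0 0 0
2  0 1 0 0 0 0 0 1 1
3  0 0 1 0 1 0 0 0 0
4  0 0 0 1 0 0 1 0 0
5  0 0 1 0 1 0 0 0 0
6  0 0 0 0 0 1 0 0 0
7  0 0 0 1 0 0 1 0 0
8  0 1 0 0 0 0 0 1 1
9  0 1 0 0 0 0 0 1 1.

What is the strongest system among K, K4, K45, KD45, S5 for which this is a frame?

Transitive (axiom 4): yes — every two-step R-path is closed by a direct edge.
Euclidean (axiom 5): yes — any two successors of a common world are R-related.
Serial (axiom D): yes — every world has a successor (e.g. 1 R 1).
Reflexive (axiom T): yes — every world is R-related to itself.
So F validates K, K4, K45, KD45, S5. The strongest is S5.

S5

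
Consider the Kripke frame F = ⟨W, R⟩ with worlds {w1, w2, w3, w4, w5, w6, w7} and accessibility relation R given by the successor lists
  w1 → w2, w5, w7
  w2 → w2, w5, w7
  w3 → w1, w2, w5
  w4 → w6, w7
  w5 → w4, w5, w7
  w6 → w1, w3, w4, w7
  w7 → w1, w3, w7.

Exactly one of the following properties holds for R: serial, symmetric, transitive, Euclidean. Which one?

Serial: yes — every world has a successor (e.g. w1 R w2).
Symmetric: no — w1 R w2 but not w2 R w1.
Transitive: no — w1 R w5 and w5 R w4, but not w1 R w4.
Euclidean: no — w1 R w5 and w1 R w2, but not w5 R w2.
Only serial holds.

serial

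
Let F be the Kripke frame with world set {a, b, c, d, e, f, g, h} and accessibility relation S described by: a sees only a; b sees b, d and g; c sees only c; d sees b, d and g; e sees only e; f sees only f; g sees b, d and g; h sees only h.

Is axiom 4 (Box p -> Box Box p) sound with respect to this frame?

By correspondence theory, 4 is valid on a frame iff S is transitive.
Transitive: yes — every two-step S-path is closed by a direct edge.

Yes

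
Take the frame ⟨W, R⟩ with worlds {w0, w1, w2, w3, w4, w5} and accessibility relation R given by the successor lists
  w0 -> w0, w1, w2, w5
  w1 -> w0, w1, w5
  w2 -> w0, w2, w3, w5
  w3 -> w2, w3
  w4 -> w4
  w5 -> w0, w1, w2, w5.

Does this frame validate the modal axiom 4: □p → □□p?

No

By correspondence theory, 4 is valid on a frame iff R is transitive.
Transitive: no — w0 R w2 and w2 R w3, but not w0 R w3.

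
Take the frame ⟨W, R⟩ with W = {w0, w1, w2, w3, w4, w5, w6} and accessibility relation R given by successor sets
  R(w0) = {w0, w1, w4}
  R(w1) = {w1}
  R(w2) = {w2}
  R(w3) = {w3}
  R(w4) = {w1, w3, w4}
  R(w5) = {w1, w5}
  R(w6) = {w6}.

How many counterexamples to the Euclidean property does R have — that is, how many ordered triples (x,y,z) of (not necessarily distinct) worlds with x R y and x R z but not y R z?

Enumerating: (w0,w1,w0), (w0,w1,w4), (w0,w4,w0), (w4,w1,w3), (w4,w1,w4), (w4,w3,w1), (w4,w3,w4), (w5,w1,w5).

8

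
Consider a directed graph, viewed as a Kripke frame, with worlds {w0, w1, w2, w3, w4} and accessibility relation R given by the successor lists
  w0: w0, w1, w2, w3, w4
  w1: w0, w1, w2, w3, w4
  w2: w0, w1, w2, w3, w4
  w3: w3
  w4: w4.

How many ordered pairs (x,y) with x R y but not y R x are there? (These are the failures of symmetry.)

Enumerating: (w0,w3), (w0,w4), (w1,w3), (w1,w4), (w2,w3), (w2,w4).

6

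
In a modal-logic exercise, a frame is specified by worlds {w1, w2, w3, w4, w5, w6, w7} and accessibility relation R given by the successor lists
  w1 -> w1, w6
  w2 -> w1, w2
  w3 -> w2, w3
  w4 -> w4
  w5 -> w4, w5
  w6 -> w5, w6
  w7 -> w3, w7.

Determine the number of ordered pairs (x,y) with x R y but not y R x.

6

Enumerating: (w1,w6), (w2,w1), (w3,w2), (w5,w4), (w6,w5), (w7,w3).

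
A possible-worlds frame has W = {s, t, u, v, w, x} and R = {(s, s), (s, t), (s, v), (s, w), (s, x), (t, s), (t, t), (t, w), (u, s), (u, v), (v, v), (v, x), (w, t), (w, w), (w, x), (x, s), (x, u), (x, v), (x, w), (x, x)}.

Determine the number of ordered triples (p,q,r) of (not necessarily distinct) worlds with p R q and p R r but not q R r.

22

Enumerating: (s,t,v), (s,t,x), (s,v,s), (s,v,t), (s,v,w), (s,w,s), (s,w,v), (s,x,t), (t,w,s), (u,v,s), (w,t,x), (w,x,t), … and 10 more.
Total: 22.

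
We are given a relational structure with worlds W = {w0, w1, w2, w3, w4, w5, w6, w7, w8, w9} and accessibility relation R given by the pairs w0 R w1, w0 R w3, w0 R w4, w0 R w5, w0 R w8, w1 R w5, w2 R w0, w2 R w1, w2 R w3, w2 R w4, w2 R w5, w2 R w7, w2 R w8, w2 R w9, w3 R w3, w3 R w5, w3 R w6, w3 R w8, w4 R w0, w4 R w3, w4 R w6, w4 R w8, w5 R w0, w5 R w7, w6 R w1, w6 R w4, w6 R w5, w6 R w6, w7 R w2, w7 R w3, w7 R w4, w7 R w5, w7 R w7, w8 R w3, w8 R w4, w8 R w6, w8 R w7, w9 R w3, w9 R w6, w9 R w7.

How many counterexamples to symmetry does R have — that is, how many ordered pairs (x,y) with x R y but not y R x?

23

Enumerating: (w0,w1), (w0,w3), (w0,w8), (w1,w5), (w2,w0), (w2,w1), (w2,w3), (w2,w4), (w2,w5), (w2,w8), (w2,w9), (w3,w5), … and 11 more.
Total: 23.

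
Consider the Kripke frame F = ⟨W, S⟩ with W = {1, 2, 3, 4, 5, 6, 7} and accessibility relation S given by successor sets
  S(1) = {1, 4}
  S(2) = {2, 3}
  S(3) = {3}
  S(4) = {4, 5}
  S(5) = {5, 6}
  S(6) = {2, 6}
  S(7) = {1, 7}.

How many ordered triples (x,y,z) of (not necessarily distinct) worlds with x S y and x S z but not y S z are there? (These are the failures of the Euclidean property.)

Enumerating: (1,4,1), (2,3,2), (4,5,4), (5,6,5), (6,2,6), (7,1,7).

6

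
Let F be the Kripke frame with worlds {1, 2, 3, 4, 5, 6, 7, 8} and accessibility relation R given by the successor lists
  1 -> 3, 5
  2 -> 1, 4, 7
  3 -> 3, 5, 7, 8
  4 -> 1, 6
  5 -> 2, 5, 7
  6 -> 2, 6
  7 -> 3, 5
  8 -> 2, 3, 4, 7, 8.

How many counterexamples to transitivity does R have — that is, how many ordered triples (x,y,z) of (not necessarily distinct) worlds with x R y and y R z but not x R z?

Enumerating: (1,3,7), (1,3,8), (1,5,2), (1,5,7), (2,1,3), (2,1,5), (2,4,6), (2,7,3), (2,7,5), (3,5,2), (3,8,2), (3,8,4), … and 18 more.
Total: 30.

30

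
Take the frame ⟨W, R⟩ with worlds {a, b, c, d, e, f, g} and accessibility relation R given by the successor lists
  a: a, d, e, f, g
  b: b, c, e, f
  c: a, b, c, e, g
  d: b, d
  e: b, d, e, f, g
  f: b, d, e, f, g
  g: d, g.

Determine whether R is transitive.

No

Transitive: no — a R d and d R b, but not a R b.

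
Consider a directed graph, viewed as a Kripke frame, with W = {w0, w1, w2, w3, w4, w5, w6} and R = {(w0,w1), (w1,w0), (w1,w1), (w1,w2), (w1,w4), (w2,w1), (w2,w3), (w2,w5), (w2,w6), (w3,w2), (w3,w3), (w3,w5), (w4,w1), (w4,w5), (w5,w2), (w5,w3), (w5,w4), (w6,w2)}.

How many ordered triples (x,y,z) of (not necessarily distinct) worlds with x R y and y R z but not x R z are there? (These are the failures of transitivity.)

Enumerating: (w0,w1,w0), (w0,w1,w2), (w0,w1,w4), (w1,w2,w3), (w1,w2,w5), (w1,w2,w6), (w1,w4,w5), (w2,w1,w0), (w2,w1,w2), (w2,w1,w4), (w2,w3,w2), (w2,w5,w2), … and 21 more.
Total: 33.

33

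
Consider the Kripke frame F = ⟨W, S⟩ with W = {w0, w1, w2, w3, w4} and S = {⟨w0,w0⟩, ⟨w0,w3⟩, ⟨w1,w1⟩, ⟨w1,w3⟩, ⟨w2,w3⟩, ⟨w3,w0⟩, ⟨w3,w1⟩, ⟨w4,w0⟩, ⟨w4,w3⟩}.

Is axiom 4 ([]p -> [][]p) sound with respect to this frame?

No

Axiom 4 corresponds to the accessibility relation being transitive.
Transitive: no — w0 S w3 and w3 S w1, but not w0 S w1.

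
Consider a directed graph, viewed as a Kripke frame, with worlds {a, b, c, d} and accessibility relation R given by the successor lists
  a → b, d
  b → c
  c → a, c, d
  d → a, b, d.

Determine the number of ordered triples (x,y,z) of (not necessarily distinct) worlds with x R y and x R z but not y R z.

9

Enumerating: (a,b,b), (a,b,d), (c,a,a), (c,a,c), (c,d,c), (d,a,a), (d,b,a), (d,b,b), (d,b,d).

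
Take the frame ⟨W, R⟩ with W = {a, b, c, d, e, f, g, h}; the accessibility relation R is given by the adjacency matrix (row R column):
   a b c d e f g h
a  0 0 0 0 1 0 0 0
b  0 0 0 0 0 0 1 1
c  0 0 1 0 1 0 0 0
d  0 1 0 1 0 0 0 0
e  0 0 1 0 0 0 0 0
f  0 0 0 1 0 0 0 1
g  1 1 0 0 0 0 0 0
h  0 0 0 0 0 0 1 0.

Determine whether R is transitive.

Transitive: no — a R e and e R c, but not a R c.

No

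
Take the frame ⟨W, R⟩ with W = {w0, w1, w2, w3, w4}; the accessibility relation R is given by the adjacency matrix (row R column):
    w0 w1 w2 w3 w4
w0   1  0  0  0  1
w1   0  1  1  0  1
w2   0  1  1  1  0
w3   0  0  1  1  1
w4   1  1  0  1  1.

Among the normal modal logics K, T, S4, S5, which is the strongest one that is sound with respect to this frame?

T

Reflexive (axiom T): yes — every world is R-related to itself.
Transitive (axiom 4): no — w0 R w4 and w4 R w1, but not w0 R w1.
Euclidean (axiom 5): no — w1 R w2 and w1 R w4, but not w2 R w4.
So F validates K, T; S4 would additionally require R to be transitive. The strongest is T.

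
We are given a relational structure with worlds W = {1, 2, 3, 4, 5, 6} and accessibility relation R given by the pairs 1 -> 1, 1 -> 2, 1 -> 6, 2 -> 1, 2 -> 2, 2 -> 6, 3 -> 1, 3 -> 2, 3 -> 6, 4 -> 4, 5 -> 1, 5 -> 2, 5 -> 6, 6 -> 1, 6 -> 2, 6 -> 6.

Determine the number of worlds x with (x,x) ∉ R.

2

Enumerating: 3, 5.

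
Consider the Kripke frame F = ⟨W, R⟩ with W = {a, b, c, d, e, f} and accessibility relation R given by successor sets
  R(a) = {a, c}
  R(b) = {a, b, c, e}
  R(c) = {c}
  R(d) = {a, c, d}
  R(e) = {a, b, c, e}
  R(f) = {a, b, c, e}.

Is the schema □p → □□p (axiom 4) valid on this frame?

The schema 4 characterises exactly the transitive frames.
Transitive: yes — every two-step R-path is closed by a direct edge.

Yes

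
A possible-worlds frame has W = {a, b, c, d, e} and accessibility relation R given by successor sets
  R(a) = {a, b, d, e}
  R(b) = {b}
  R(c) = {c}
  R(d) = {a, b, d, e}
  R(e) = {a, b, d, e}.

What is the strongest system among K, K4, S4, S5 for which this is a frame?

Transitive (axiom 4): yes — every two-step R-path is closed by a direct edge.
Reflexive (axiom T): yes — every world is R-related to itself.
Euclidean (axiom 5): no — a R b and a R d, but not b R d.
So F validates K, K4, S4; S5 would additionally require R to be Euclidean. The strongest is S4.

S4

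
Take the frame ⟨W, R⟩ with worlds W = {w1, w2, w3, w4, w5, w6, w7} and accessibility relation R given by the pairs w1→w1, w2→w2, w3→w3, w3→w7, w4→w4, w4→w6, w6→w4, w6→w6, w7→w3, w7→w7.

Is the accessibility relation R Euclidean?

Euclidean: yes — any two successors of a common world are R-related.

Yes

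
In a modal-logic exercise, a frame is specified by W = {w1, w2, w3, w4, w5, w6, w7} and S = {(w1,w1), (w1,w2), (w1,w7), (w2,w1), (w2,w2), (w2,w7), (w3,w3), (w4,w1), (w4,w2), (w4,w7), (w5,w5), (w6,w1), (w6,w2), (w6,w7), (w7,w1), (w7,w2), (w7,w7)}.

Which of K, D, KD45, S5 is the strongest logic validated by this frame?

Serial (axiom D): yes — every world has a successor (e.g. w1 S w1).
Euclidean (axiom 5): yes — any two successors of a common world are S-related.
Transitive (axiom 4): yes — every two-step S-path is closed by a direct edge.
Reflexive (axiom T): no — w4 is not related to itself.
So F validates K, D, KD45; S5 would additionally require S to be reflexive. The strongest is KD45.

KD45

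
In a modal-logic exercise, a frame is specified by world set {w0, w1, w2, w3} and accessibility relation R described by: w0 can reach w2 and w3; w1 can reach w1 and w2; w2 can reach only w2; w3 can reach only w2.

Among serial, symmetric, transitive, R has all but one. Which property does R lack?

symmetric

Serial: yes — every world has a successor (e.g. w0 R w2).
Symmetric: no — w0 R w2 but not w2 R w0.
Transitive: yes — every two-step R-path is closed by a direct edge.
Only symmetric fails.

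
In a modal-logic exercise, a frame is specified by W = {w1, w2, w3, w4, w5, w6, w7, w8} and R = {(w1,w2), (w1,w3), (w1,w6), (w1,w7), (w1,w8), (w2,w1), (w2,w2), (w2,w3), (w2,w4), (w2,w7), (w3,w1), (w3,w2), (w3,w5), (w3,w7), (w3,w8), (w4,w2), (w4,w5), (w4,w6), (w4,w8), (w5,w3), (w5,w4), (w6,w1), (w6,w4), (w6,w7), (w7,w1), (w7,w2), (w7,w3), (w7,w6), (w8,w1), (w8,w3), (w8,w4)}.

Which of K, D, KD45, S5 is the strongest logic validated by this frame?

Serial (axiom D): yes — every world has a successor (e.g. w1 R w2).
Euclidean (axiom 5): no — w1 R w2 and w1 R w6, but not w2 R w6.
Transitive (axiom 4): no — w1 R w2 and w2 R w4, but not w1 R w4.
Reflexive (axiom T): no — w1 is not related to itself.
So F validates K, D; KD45 would additionally require R to be Euclidean and transitive. The strongest is D.

D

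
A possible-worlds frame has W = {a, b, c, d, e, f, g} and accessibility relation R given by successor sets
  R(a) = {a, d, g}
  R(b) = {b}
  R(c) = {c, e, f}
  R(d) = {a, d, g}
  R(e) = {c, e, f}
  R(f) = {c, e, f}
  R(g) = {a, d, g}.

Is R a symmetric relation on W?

Yes

Symmetric: yes — every pair in R has its reverse in R.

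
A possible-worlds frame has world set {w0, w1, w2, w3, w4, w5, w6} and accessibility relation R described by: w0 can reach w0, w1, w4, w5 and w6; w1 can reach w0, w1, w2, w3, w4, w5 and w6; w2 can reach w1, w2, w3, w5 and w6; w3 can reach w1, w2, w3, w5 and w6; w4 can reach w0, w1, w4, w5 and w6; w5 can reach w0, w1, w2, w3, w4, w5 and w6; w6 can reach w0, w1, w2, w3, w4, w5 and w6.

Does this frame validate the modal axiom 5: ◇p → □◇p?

No

The schema 5 characterises exactly the Euclidean frames.
Euclidean: no — w1 R w0 and w1 R w2, but not w0 R w2.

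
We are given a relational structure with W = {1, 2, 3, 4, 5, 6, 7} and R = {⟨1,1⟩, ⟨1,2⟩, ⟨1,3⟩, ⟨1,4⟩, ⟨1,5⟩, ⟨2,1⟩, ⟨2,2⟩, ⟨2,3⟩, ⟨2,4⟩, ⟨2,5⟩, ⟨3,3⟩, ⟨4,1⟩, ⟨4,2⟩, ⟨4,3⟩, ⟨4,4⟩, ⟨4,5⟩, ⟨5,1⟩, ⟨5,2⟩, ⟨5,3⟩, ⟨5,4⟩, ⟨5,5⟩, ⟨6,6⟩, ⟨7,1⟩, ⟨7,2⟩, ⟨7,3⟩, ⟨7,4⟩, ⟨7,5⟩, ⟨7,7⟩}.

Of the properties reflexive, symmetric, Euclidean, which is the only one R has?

reflexive

Reflexive: yes — every world is R-related to itself.
Symmetric: no — 1 R 3 but not 3 R 1.
Euclidean: no — 1 R 3 and 1 R 2, but not 3 R 2.
Only reflexive holds.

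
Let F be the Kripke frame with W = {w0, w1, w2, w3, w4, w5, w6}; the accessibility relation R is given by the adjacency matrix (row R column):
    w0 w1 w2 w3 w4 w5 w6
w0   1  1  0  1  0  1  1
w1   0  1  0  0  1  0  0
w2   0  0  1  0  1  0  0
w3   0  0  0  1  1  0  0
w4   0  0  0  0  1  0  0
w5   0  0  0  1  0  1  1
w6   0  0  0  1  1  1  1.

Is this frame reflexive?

Yes

Reflexive: yes — every world is R-related to itself.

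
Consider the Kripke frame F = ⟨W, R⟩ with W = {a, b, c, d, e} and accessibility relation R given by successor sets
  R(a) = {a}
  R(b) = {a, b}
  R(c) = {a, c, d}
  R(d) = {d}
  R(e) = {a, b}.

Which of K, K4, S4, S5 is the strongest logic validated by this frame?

Transitive (axiom 4): yes — every two-step R-path is closed by a direct edge.
Reflexive (axiom T): no — e is not related to itself.
Euclidean (axiom 5): no — c R a and c R d, but not a R d.
So F validates K, K4; S4 would additionally require R to be reflexive. The strongest is K4.

K4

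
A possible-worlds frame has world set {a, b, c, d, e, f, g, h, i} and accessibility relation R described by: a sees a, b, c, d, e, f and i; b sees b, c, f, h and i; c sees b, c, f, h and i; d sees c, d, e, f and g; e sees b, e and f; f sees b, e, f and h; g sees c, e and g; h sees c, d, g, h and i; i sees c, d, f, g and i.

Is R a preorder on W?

No

Reflexive: yes — every world is R-related to itself.
Transitive: no — a R b and b R h, but not a R h.
So R is not a preorder.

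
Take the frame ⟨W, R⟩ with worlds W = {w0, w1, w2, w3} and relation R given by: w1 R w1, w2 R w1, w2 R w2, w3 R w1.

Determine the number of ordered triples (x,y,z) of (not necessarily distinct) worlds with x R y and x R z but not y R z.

Enumerating: (w2,w1,w2).

1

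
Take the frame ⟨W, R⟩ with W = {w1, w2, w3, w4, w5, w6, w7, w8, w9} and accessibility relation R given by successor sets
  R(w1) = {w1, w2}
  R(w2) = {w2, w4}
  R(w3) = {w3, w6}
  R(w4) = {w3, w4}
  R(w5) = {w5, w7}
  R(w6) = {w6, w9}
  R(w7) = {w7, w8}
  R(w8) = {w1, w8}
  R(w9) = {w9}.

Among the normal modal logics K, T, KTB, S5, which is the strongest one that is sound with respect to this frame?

T

Reflexive (axiom T): yes — every world is R-related to itself.
Symmetric (axiom B): no — w1 R w2 but not w2 R w1.
Euclidean (axiom 5): no — w1 R w2 and w1 R w1, but not w2 R w1.
So F validates K, T; KTB would additionally require R to be symmetric. The strongest is T.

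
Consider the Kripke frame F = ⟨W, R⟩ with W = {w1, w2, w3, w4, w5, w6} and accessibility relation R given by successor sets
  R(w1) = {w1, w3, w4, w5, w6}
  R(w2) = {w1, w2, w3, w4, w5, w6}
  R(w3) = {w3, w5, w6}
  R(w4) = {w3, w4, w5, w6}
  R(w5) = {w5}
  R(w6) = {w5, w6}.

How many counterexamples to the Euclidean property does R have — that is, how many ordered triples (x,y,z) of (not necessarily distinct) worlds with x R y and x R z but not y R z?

35

Enumerating: (w1,w3,w1), (w1,w3,w4), (w1,w4,w1), (w1,w5,w1), (w1,w5,w3), (w1,w5,w4), (w1,w5,w6), (w1,w6,w1), (w1,w6,w3), (w1,w6,w4), (w2,w1,w2), (w2,w3,w1), … and 23 more.
Total: 35.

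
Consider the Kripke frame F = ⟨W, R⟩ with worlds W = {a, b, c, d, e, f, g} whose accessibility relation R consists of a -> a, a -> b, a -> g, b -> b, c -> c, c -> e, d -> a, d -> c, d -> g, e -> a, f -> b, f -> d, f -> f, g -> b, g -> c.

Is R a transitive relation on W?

No

Transitive: no — a R g and g R c, but not a R c.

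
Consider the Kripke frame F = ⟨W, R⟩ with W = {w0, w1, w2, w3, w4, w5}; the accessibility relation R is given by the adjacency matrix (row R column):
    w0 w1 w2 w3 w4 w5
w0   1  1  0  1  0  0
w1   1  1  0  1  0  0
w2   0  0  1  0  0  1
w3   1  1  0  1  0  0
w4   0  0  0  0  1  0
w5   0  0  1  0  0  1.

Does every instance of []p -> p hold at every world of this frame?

By correspondence theory, T is valid on a frame iff R is reflexive.
Reflexive: yes — every world is R-related to itself.

Yes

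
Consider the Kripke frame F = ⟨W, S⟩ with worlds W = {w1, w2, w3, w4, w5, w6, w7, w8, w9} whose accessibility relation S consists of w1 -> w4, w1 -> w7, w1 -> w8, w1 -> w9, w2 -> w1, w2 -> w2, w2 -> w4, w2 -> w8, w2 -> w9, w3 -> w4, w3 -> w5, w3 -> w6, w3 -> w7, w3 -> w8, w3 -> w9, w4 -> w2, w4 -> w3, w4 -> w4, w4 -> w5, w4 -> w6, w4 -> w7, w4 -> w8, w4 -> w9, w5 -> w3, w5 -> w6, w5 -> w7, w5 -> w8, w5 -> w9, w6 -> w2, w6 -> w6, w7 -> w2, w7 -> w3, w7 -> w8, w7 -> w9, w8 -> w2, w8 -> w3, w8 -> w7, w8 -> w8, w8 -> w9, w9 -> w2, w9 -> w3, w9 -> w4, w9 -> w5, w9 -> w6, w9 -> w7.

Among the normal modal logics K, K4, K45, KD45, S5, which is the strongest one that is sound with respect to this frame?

Transitive (axiom 4): no — w1 S w4 and w4 S w2, but not w1 S w2.
Euclidean (axiom 5): no — w1 S w7 and w1 S w4, but not w7 S w4.
Serial (axiom D): yes — every world has a successor (e.g. w1 S w4).
Reflexive (axiom T): no — w1 is not related to itself.
So F validates K; K4 would additionally require S to be transitive. The strongest is K.

K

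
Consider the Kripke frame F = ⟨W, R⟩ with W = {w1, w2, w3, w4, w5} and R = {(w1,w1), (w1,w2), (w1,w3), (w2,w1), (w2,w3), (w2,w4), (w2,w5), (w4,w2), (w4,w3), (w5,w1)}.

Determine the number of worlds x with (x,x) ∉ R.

Enumerating: w2, w3, w4, w5.

4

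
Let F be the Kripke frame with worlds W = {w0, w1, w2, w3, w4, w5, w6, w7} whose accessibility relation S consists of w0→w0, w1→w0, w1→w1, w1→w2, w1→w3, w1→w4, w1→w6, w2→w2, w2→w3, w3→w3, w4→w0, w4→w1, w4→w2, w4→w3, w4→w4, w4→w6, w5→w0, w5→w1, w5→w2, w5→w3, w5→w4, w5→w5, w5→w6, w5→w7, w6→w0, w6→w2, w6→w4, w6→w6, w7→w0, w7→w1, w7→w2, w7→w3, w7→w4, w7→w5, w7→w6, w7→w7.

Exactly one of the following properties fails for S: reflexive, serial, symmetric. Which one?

symmetric

Reflexive: yes — every world is S-related to itself.
Serial: yes — every world has a successor (e.g. w0 S w0).
Symmetric: no — w1 S w0 but not w0 S w1.
Only symmetric fails.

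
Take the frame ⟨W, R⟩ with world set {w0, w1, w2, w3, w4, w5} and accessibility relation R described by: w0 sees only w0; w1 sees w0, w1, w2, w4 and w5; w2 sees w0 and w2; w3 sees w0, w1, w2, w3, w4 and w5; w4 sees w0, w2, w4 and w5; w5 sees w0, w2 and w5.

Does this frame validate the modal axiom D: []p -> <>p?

Yes

The schema D characterises exactly the serial frames.
Serial: yes — every world has a successor (e.g. w0 R w0).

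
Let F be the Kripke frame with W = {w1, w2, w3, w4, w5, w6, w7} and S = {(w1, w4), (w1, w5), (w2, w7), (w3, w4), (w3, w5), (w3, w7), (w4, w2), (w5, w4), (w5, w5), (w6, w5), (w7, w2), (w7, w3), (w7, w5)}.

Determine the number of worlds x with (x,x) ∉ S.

6

Enumerating: w1, w2, w3, w4, w6, w7.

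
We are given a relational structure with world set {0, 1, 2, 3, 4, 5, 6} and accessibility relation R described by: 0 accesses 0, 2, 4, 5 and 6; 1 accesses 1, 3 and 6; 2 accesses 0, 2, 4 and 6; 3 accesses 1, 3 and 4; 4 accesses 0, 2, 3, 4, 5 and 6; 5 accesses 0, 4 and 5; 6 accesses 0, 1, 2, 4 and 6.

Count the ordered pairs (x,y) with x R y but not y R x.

R is symmetric; there are no such tuples.

0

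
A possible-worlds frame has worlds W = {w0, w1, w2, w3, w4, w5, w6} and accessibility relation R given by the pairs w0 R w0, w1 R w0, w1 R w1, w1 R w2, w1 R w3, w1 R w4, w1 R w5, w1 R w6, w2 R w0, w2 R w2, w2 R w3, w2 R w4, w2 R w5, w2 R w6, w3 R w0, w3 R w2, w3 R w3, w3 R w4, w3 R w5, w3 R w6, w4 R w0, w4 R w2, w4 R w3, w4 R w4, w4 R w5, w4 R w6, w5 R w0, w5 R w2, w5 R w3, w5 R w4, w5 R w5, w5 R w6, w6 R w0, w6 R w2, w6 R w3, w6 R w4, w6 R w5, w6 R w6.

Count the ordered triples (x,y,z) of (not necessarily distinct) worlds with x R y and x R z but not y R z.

Enumerating: (w1,w0,w1), (w1,w0,w2), (w1,w0,w3), (w1,w0,w4), (w1,w0,w5), (w1,w0,w6), (w1,w2,w1), (w1,w3,w1), (w1,w4,w1), (w1,w5,w1), (w1,w6,w1), (w2,w0,w2), … and 24 more.
Total: 36.

36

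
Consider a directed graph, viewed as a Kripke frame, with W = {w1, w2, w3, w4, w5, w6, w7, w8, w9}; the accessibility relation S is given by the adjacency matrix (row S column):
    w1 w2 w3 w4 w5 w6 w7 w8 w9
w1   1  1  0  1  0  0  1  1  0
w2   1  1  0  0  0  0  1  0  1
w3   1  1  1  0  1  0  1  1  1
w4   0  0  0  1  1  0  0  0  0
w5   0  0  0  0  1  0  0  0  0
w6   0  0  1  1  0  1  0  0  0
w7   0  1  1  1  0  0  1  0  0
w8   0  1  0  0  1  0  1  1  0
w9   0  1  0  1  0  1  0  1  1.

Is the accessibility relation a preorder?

Reflexive: yes — every world is S-related to itself.
Transitive: no — w1 S w2 and w2 S w9, but not w1 S w9.
So S is not a preorder.

No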